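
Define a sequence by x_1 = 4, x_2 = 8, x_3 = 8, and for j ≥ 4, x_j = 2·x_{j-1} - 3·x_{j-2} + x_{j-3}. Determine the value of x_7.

12

Applying the relation repeatedly:
x_4 = -4  x_5 = -24  x_6 = -28  x_7 = 12.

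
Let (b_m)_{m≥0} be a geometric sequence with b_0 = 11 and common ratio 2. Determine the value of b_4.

176

b_m = 11·2^(m-0).
b_4 = 11·2^4 = 176.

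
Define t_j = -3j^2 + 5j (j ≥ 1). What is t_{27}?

-2052

t_{27} = -3·27^2 + 5·27 = -2052.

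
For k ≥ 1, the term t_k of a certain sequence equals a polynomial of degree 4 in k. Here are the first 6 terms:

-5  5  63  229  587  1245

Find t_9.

6459

1st diffs: 10, 58, 166, 358, 658.
2nd diffs: 48, 108, 192, 300.
3rd diffs: 60, 84, 108.
4th diffs: 24, 24 (constant).
So t_k = k^4 - k^2 - 2k - 3.
Evaluating at k = 9 gives t_9 = 6459.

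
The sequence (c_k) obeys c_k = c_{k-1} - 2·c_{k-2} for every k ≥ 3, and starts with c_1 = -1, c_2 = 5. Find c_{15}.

-457

c_3 = 7, c_4 = -3, c_5 = -17, …, c_{12} = 93, c_{13} = 271, c_{14} = 85, c_{15} = -457.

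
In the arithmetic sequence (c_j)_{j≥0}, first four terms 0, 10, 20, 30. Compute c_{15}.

150

Common difference d = 10.
c_j = 0 + (j - 0)·10.
c_{15} = 0 + 15·10 = 150.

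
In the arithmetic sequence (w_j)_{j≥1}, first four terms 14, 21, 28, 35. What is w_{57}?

Common difference d = 7.
w_j = 14 + (j - 1)·7.
w_{57} = 14 + 56·7 = 406.

406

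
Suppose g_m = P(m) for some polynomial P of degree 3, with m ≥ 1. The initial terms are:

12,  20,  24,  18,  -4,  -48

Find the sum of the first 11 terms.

-2068

1st diffs: 8, 4, -6, -22, -44.
2nd diffs: -4, -10, -16, -22.
3rd diffs: -6, -6, -6 (constant).
So g_m = -m^3 + 4m^2 + 3m + 6.
Continuing: …, -120, -226, -372, -564, …, g_{11} = -808.
Summing m = 1..11 (11 terms) gives -2068.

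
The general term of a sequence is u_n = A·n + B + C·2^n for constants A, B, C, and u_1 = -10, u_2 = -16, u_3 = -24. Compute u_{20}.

Write the equations: A + B + 2C = -10; 2A + B + 4C = -16; 3A + B + 8C = -24.
Subtracting the first from the second: A + 2C = -6.
Subtracting the second from the third: A + 4C = -8.
Solving: C = -1, A = -4, then B = -4.
Hence u_{20} = -4·20 + (-4) + (-1)·1048576 = -1048660.

-1048660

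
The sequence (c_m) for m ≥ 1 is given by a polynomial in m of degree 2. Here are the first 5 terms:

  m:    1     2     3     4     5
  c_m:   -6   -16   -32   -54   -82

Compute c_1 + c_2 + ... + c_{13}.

-2574

1st diffs: -10, -16, -22, -28.
2nd diffs: -6, -6, -6 (constant).
So c_m = -3m^2 - m - 2.
Continuing: …, -116, -156, -202, -254, …, c_{13} = -522.
Summing m = 1..13 (13 terms) gives -2574.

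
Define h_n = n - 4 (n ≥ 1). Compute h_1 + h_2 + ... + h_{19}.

114

Over n = 1..19: Σn = 190.
Total = (1)·190 + (-4)·19 = 114.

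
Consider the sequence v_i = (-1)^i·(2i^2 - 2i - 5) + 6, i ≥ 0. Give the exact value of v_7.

(-1)^7 = -1; 2i^2 - 2i - 5 at i=7 is 79; so v_7 = -73.

-73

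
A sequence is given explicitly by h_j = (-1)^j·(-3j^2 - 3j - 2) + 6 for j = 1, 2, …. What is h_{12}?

-464

(-1)^12 = 1; -3j^2 - 3j - 2 at j=12 is -470; so h_{12} = -464.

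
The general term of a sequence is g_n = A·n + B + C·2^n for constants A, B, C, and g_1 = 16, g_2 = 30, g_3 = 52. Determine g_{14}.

The three given values yield: A + B + 2C = 16; 2A + B + 4C = 30; 3A + B + 8C = 52.
Subtracting the first from the second: A + 2C = 14.
Subtracting the second from the third: A + 4C = 22.
Solving: C = 4, A = 6, then B = 2.
So g_n = 6·n + 2 + 4·2^n; at n=14 this is 65622.

65622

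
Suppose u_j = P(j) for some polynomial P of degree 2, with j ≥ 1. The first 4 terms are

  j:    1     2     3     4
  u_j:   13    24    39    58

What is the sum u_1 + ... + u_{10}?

1st diffs: 11, 15, 19.
2nd diffs: 4, 4 (constant).
Newton forward-difference form: u_j = 13 + 11·C(j-1,1) + 4·C(j-1,2).
Continuing: …, 81, 108, 139, 174, …, u_{10} = 256.
Summing j = 1..10 (10 terms) gives 1105.

1105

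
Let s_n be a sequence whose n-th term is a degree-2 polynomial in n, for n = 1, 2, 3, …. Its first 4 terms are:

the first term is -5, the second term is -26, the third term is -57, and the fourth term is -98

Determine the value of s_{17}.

-1541

1st diffs: -21, -31, -41.
2nd diffs: -10, -10 (constant).
Newton forward-difference form: s_n = -5 + (-21)·C(n-1,1) + (-10)·C(n-1,2).
At n = 17: n-1 = 16, so s_{17} = -5 - 336 - 1200 = -1541.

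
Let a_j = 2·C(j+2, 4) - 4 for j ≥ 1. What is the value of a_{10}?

C(12, 4) = 495, so a_{10} = 986.

986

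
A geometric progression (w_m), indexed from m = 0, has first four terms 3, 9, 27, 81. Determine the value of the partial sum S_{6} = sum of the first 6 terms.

Common ratio r = 3.
w_m = 3·3^(m-0).
S = 3·(3^6 - 1)/(3 - 1) = 3·(729 - 1)/(2) = 1092.

1092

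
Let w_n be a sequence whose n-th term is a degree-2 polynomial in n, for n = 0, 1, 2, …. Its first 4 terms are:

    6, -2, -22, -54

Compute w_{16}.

-1562

1st diffs: -8, -20, -32.
2nd diffs: -12, -12 (constant).
Newton forward-difference form: w_n = 6 + (-8)·C(n,1) + (-12)·C(n,2).
At n = 16: n = 16, so w_{16} = 6 - 128 - 1440 = -1562.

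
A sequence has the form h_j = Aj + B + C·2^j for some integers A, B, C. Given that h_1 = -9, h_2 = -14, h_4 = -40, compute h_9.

At j = 1, 2, 4: A + B + 2C = -9; 2A + B + 4C = -14; 4A + B + 16C = -40.
Subtracting the first from the second: A + 2C = -5.
Subtracting the second from the third: 2A + 12C = -26.
Solving: C = -2, A = -1, then B = -4.
Hence h_9 = -1·9 + (-4) + (-2)·512 = -1037.

-1037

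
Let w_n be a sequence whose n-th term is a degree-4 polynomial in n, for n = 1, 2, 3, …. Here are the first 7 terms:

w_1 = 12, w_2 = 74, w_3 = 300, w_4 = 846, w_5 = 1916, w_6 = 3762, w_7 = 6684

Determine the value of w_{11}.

1st diffs: 62, 226, 546, 1070, 1846, 2922.
2nd diffs: 164, 320, 524, 776, 1076.
3rd diffs: 156, 204, 252, 300.
4th diffs: 48, 48, 48 (constant).
Newton forward-difference form: w_n = 12 + 62·C(n-1,1) + 164·C(n-1,2) + 156·C(n-1,3) + 48·C(n-1,4).
At n = 11: n-1 = 10, so w_{11} = 12 + 620 + 7380 + 18720 + 10080 = 36812.

36812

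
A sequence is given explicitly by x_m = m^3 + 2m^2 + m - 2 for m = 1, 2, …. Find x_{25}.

16898

x_{25} = 1·25^3 + 2·25^2 + 1·25 - 2 = 16898.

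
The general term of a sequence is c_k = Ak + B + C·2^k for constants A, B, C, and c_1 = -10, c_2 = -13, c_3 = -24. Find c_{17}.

At k = 1, 2, 3: A + B + 2C = -10; 2A + B + 4C = -13; 3A + B + 8C = -24.
Subtracting the first from the second: A + 2C = -3.
Subtracting the second from the third: A + 4C = -11.
Solving: C = -4, A = 5, then B = -7.
Therefore c_{17} = 85 + (-7) + (-4)·131072 = -524210.

-524210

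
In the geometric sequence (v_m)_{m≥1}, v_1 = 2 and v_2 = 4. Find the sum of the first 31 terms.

4294967294

Common ratio r = 2.
v_m = 2·2^(m-1).
S = 2·(2^31 - 1)/(2 - 1) = 2·(2147483648 - 1)/(1) = 4294967294.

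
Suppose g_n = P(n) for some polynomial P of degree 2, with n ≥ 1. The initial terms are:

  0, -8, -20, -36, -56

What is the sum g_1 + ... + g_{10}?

1st diffs: -8, -12, -16, -20.
2nd diffs: -4, -4, -4 (constant).
So g_n = -2n^2 - 2n + 4.
Continuing: …, -80, -108, -140, -176, …, g_{10} = -216.
Summing n = 1..10 (10 terms) gives -840.

-840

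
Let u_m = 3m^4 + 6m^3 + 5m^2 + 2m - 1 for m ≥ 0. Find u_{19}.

u_{19} = 3·19^4 + 6·19^3 + 5·19^2 + 2·19 - 1 = 433959.

433959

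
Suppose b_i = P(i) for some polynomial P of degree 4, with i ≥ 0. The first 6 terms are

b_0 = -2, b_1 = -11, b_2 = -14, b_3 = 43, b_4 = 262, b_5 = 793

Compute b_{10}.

16738

1st diffs: -9, -3, 57, 219, 531.
2nd diffs: 6, 60, 162, 312.
3rd diffs: 54, 102, 150.
4th diffs: 48, 48 (constant).
Newton forward-difference form: b_i = -2 + (-9)·C(i,1) + 6·C(i,2) + 54·C(i,3) + 48·C(i,4).
At i = 10: i = 10, so b_{10} = -2 - 90 + 270 + 6480 + 10080 = 16738.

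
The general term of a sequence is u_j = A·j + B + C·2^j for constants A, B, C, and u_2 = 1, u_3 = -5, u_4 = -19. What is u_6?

-111

Plug in j = 2, 3, 4: 2A + B + 4C = 1; 3A + B + 8C = -5; 4A + B + 16C = -19.
Subtracting the first from the second: A + 4C = -6.
Subtracting the second from the third: A + 8C = -14.
Solving: C = -2, A = 2, then B = 5.
So u_j = 2·j + 5 + (-2)·2^j; at j=6 this is -111.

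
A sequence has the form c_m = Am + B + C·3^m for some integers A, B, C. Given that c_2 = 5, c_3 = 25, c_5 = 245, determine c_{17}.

129140189

Write the equations: 2A + B + 9C = 5; 3A + B + 27C = 25; 5A + B + 243C = 245.
Subtracting the first from the second: A + 18C = 20.
Subtracting the second from the third: 2A + 216C = 220.
Solving: C = 1, A = 2, then B = -8.
Therefore c_{17} = 34 + (-8) + 1·129140163 = 129140189.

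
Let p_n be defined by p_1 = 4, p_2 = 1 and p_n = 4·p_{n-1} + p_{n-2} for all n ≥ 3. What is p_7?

2512

Step forward from the initial values:
p_3 = 8  p_4 = 33  p_5 = 140  p_6 = 593  p_7 = 2512.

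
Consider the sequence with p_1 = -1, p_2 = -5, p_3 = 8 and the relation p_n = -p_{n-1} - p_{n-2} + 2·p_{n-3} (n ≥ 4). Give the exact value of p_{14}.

Applying the relation repeatedly:
p_4 = -5; p_5 = -13; p_6 = 34; …; p_{11} = -25; p_{12} = 442; p_{13} = -739; p_{14} = 247.

247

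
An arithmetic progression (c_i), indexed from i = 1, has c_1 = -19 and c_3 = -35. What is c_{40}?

-331

Common difference d = (-35 - (-19)) / (3 - 1) = -8.
c_i = -19 + (i - 1)·(-8).
c_{40} = -19 + 39·(-8) = -331.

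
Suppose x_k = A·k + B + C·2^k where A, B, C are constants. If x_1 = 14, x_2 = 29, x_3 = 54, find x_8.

1319

At k = 1, 2, 3: A + B + 2C = 14; 2A + B + 4C = 29; 3A + B + 8C = 54.
Subtracting the first from the second: A + 2C = 15.
Subtracting the second from the third: A + 4C = 25.
Solving: C = 5, A = 5, then B = -1.
So x_k = 5·k + (-1) + 5·2^k; at k=8 this is 1319.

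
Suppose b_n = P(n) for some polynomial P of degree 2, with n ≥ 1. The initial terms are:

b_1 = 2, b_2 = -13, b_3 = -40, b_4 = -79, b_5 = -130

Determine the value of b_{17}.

1st diffs: -15, -27, -39, -51.
2nd diffs: -12, -12, -12 (constant).
Newton forward-difference form: b_n = 2 + (-15)·C(n-1,1) + (-12)·C(n-1,2).
At n = 17: n-1 = 16, so b_{17} = 2 - 240 - 1440 = -1678.

-1678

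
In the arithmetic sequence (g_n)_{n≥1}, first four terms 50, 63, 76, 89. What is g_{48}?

Common difference d = 13.
g_n = 50 + (n - 1)·13.
g_{48} = 50 + 47·13 = 661.

661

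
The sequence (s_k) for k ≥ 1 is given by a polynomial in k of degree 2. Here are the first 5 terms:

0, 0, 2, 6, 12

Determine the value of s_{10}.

1st diffs: 0, 2, 4, 6.
2nd diffs: 2, 2, 2 (constant).
So s_k = k^2 - 3k + 2.
Evaluating at k = 10 gives s_{10} = 72.

72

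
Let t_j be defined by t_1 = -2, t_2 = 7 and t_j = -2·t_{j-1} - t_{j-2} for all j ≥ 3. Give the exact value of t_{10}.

Applying the relation repeatedly:
t_3 = -12  t_4 = 17  t_5 = -22  t_6 = 27  t_7 = -32  t_8 = 37  t_9 = -42  t_{10} = 47.
(Characteristic roots are -1 and -1.)

47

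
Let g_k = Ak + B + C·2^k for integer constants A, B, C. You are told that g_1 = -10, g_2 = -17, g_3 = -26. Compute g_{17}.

-131160

Plug in k = 1, 2, 3: A + B + 2C = -10; 2A + B + 4C = -17; 3A + B + 8C = -26.
Subtracting the first from the second: A + 2C = -7.
Subtracting the second from the third: A + 4C = -9.
Solving: C = -1, A = -5, then B = -3.
Hence g_{17} = -5·17 + (-3) + (-1)·131072 = -131160.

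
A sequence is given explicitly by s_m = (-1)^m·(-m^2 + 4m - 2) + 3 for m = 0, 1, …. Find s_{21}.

362

(-1)^21 = -1; -m^2 + 4m - 2 at m=21 is -359; so s_{21} = 362.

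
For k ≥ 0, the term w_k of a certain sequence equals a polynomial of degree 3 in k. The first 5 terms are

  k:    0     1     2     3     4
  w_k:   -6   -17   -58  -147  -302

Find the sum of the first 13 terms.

1st diffs: -11, -41, -89, -155.
2nd diffs: -30, -48, -66.
3rd diffs: -18, -18 (constant).
Newton forward-difference form: w_k = -6 + (-11)·C(k,1) + (-30)·C(k,2) + (-18)·C(k,3).
Continuing: …, -541, -882, -1343, -1942, …, w_{12} = -6078.
Summing k = 0..12 (13 terms) gives -22386.

-22386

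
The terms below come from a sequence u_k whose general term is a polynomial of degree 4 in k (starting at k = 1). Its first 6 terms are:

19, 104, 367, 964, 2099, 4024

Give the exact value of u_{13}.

70867

1st diffs: 85, 263, 597, 1135, 1925.
2nd diffs: 178, 334, 538, 790.
3rd diffs: 156, 204, 252.
4th diffs: 48, 48 (constant).
Newton forward-difference form: u_k = 19 + 85·C(k-1,1) + 178·C(k-1,2) + 156·C(k-1,3) + 48·C(k-1,4).
At k = 13: k-1 = 12, so u_{13} = 19 + 1020 + 11748 + 34320 + 23760 = 70867.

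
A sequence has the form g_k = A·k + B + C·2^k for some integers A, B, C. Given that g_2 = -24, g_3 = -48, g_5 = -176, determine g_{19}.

-2621512

At k = 2, 3, 5: 2A + B + 4C = -24; 3A + B + 8C = -48; 5A + B + 32C = -176.
Subtracting the first from the second: A + 4C = -24.
Subtracting the second from the third: 2A + 24C = -128.
Solving: C = -5, A = -4, then B = 4.
Therefore g_{19} = -76 + 4 + (-5)·524288 = -2621512.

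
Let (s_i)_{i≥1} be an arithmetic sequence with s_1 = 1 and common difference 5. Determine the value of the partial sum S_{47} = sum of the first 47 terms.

s_i = 1 + (i - 1)·5.
s_{47} = 231; S = 47·(1 + 231)/2 = 5452.

5452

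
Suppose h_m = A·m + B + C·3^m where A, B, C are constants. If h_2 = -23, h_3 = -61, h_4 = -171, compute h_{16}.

-86093475

The three given values yield: 2A + B + 9C = -23; 3A + B + 27C = -61; 4A + B + 81C = -171.
Subtracting the first from the second: A + 18C = -38.
Subtracting the second from the third: A + 54C = -110.
Solving: C = -2, A = -2, then B = -1.
So h_m = -2·m + (-1) + (-2)·3^m; at m=16 this is -86093475.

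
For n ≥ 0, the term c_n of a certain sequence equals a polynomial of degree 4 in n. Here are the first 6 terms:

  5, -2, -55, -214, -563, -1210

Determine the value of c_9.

1st diffs: -7, -53, -159, -349, -647.
2nd diffs: -46, -106, -190, -298.
3rd diffs: -60, -84, -108.
4th diffs: -24, -24 (constant).
So c_n = -n^4 - 4n^3 - 4n^2 + 2n + 5.
Evaluating at n = 9 gives c_9 = -9778.

-9778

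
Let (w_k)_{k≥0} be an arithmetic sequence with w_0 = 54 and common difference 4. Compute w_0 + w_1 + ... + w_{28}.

w_k = 54 + (k - 0)·4.
w_{28} = 166; S = 29·(54 + 166)/2 = 3190.

3190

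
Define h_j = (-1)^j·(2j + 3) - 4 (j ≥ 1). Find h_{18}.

(-1)^18 = 1; 2j + 3 at j=18 is 39; so h_{18} = 35.

35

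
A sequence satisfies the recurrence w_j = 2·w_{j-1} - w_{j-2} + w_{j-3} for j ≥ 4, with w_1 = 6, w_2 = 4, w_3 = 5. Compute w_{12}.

Applying the relation repeatedly:
w_4 = 12, w_5 = 23, w_6 = 39, w_7 = 67, w_8 = 118, w_9 = 208, w_{10} = 365, w_{11} = 640, w_{12} = 1123.

1123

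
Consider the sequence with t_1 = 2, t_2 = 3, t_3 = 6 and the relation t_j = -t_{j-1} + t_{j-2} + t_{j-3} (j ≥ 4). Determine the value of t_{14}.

-21

Compute successive terms:
t_4 = -1, t_5 = 10, t_6 = -5, …, t_{11} = 22, t_{12} = -17, t_{13} = 26, t_{14} = -21.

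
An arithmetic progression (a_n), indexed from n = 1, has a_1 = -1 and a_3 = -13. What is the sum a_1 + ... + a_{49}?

-7105

Common difference d = (-13 - (-1)) / (3 - 1) = -6.
a_n = -1 + (n - 1)·(-6).
a_{49} = -289; S = 49·(-1 + (-289))/2 = -7105.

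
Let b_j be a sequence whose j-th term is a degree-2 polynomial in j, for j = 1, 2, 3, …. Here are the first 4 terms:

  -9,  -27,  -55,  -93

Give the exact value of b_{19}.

-1863

1st diffs: -18, -28, -38.
2nd diffs: -10, -10 (constant).
So b_j = -5j^2 - 3j - 1.
Evaluating at j = 19 gives b_{19} = -1863.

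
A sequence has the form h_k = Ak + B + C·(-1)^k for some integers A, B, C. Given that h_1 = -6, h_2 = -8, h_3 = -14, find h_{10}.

Plug in k = 1, 2, 3: A + B - C = -6; 2A + B + C = -8; 3A + B - C = -14.
Subtracting the first from the second: A + 2C = -2.
Subtracting the second from the third: A - 2C = -6.
Solving: C = 1, A = -4, then B = -1.
Hence h_{10} = -4·10 + (-1) + 1·1 = -40.

-40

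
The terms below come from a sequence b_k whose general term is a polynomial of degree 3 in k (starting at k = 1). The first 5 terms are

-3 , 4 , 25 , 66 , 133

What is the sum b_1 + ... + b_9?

1st diffs: 7, 21, 41, 67.
2nd diffs: 14, 20, 26.
3rd diffs: 6, 6 (constant).
Newton forward-difference form: b_k = -3 + 7·C(k-1,1) + 14·C(k-1,2) + 6·C(k-1,3).
Continuing: 232, 369, 550, 781.
Summing k = 1..9 (9 terms) gives 2157.

2157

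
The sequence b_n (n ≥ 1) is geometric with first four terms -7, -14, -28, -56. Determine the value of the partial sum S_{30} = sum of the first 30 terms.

-7516192761

Common ratio r = 2.
b_n = (-7)·2^(n-1).
S = (-7)·(2^30 - 1)/(2 - 1) = (-7)·(1073741824 - 1)/(1) = -7516192761.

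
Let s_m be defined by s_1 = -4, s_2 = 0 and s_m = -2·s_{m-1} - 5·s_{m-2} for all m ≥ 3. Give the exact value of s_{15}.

338020

Step forward from the initial values:
s_3 = 20  s_4 = -40  s_5 = -20  …  s_{12} = 31160  s_{13} = -26420  s_{14} = -102960  s_{15} = 338020.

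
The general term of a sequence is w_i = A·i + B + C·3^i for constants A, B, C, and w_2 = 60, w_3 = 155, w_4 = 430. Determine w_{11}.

The three given values yield: 2A + B + 9C = 60; 3A + B + 27C = 155; 4A + B + 81C = 430.
Subtracting the first from the second: A + 18C = 95.
Subtracting the second from the third: A + 54C = 275.
Solving: C = 5, A = 5, then B = 5.
Hence w_{11} = 5·11 + 5 + 5·177147 = 885795.

885795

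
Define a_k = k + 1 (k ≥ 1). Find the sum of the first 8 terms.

44

Over k = 1..8: Σk = 36.
Total = (1)·36 + (1)·8 = 44.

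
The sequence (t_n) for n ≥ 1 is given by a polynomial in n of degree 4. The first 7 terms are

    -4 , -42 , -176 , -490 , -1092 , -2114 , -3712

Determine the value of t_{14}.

1st diffs: -38, -134, -314, -602, -1022, -1598.
2nd diffs: -96, -180, -288, -420, -576.
3rd diffs: -84, -108, -132, -156.
4th diffs: -24, -24, -24 (constant).
Newton forward-difference form: t_n = -4 + (-38)·C(n-1,1) + (-96)·C(n-1,2) + (-84)·C(n-1,3) + (-24)·C(n-1,4).
At n = 14: n-1 = 13, so t_{14} = -4 - 494 - 7488 - 24024 - 17160 = -49170.

-49170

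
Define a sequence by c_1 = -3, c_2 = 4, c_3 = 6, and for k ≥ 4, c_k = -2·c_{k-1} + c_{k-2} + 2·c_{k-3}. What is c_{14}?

-24566

Applying the relation repeatedly:
c_4 = -14;  c_5 = 42;  c_6 = -86;  …;  c_{11} = 3066;  c_{12} = -6134;  c_{13} = 12282;  c_{14} = -24566.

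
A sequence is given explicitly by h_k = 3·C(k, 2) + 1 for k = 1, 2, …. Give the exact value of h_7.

C(7, 2) = 21, so h_7 = 64.

64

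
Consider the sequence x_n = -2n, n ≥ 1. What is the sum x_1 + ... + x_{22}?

-506

Over n = 1..22: Σn = 253.
Total = (-2)·253 = -506.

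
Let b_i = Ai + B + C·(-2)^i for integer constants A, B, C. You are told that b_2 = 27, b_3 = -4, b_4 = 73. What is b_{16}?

196693

Plug in i = 2, 3, 4: 2A + B + 4C = 27; 3A + B - 8C = -4; 4A + B + 16C = 73.
Subtracting the first from the second: A - 12C = -31.
Subtracting the second from the third: A + 24C = 77.
Solving: C = 3, A = 5, then B = 5.
Therefore b_{16} = 80 + 5 + 3·65536 = 196693.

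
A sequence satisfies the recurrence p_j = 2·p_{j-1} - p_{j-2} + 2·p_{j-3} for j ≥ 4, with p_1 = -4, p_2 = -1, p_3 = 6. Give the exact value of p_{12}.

821

Iterate the recurrence:
p_4 = 5, p_5 = 2, p_6 = 11, p_7 = 30, p_8 = 53, p_9 = 98, p_{10} = 203, p_{11} = 414, p_{12} = 821.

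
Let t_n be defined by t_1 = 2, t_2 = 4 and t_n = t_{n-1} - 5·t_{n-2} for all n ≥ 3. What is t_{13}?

-37406

Applying the relation repeatedly:
t_3 = -6  t_4 = -26  t_5 = 4  …  t_{10} = 1654  t_{11} = 7284  t_{12} = -986  t_{13} = -37406.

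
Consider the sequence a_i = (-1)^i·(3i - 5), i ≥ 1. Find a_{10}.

25

(-1)^10 = 1; 3i - 5 at i=10 is 25; so a_{10} = 25.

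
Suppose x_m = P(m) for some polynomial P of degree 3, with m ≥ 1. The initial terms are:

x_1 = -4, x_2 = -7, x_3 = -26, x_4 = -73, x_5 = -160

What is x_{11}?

1st diffs: -3, -19, -47, -87.
2nd diffs: -16, -28, -40.
3rd diffs: -12, -12 (constant).
So x_m = -2m^3 + 4m^2 - m - 5.
Evaluating at m = 11 gives x_{11} = -2194.

-2194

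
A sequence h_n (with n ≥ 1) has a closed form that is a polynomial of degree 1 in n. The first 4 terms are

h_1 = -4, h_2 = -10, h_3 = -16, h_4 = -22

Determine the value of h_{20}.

1st diffs: -6, -6, -6 (constant).
So h_n = -6n + 2.
Evaluating at n = 20 gives h_{20} = -118.

-118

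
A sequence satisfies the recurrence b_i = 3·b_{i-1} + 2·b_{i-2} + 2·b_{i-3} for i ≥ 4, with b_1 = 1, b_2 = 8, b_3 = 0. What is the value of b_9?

12442

Compute successive terms:
b_4 = 18;  b_5 = 70;  b_6 = 246;  b_7 = 914;  b_8 = 3374;  b_9 = 12442.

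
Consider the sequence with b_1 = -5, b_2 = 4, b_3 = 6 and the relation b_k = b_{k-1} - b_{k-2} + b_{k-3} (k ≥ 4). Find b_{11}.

Iterate the recurrence:
b_4 = -3; b_5 = -5; b_6 = 4; b_7 = 6; b_8 = -3; b_9 = -5; b_{10} = 4; b_{11} = 6.

6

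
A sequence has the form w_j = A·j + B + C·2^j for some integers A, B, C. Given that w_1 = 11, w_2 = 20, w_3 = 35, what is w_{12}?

12326

Plug in j = 1, 2, 3: A + B + 2C = 11; 2A + B + 4C = 20; 3A + B + 8C = 35.
Subtracting the first from the second: A + 2C = 9.
Subtracting the second from the third: A + 4C = 15.
Solving: C = 3, A = 3, then B = 2.
Therefore w_{12} = 36 + 2 + 3·4096 = 12326.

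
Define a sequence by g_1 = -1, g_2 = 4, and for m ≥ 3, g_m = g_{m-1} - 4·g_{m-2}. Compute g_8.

g_3 = 8, g_4 = -8, g_5 = -40, g_6 = -8, g_7 = 152, g_8 = 184.

184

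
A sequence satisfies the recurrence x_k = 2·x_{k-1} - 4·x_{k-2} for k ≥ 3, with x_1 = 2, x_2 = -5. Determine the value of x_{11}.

2560

Applying the relation repeatedly:
x_3 = -18  x_4 = -16  x_5 = 40  x_6 = 144  x_7 = 128  x_8 = -320  x_9 = -1152  x_{10} = -1024  x_{11} = 2560.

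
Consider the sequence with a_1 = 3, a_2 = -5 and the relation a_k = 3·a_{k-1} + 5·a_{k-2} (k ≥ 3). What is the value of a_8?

Iterate the recurrence:
a_3 = 0;  a_4 = -25;  a_5 = -75;  a_6 = -350;  a_7 = -1425;  a_8 = -6025.

-6025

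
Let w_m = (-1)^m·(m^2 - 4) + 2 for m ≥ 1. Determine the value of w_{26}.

674

(-1)^26 = 1; m^2 - 4 at m=26 is 672; so w_{26} = 674.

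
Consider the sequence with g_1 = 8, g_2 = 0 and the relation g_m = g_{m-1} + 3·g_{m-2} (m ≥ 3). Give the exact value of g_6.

Applying the relation repeatedly:
g_3 = 24  g_4 = 24  g_5 = 96  g_6 = 168.

168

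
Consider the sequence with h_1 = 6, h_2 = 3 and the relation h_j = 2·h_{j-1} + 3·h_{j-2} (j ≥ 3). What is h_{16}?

32285037

Applying the relation repeatedly:
h_3 = 24;  h_4 = 57;  h_5 = 186;  …;  h_{13} = 1195746;  h_{14} = 3587223;  h_{15} = 10761684;  h_{16} = 32285037.
(Characteristic roots are 3 and -1.)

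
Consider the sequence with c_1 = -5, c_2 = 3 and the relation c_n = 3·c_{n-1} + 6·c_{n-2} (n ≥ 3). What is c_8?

-20493

c_3 = -21  c_4 = -45  c_5 = -261  c_6 = -1053  c_7 = -4725  c_8 = -20493.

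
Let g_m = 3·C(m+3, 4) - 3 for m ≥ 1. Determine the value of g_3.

C(6, 4) = 15, so g_3 = 42.

42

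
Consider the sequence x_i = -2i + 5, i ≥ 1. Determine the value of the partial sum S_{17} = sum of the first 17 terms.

-221

Over i = 1..17: Σi = 153.
Total = (-2)·153 + (5)·17 = -221.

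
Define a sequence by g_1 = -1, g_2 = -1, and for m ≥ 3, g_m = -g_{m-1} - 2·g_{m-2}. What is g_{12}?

-1

g_3 = 3  g_4 = -1  g_5 = -5  g_6 = 7  g_7 = 3  g_8 = -17  g_9 = 11  g_{10} = 23  g_{11} = -45  g_{12} = -1.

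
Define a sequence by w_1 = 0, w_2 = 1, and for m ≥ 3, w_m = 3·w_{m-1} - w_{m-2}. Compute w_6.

55

Step forward from the initial values:
w_3 = 3; w_4 = 8; w_5 = 21; w_6 = 55.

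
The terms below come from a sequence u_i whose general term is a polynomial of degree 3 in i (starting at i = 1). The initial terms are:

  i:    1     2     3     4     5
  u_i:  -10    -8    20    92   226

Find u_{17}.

1st diffs: 2, 28, 72, 134.
2nd diffs: 26, 44, 62.
3rd diffs: 18, 18 (constant).
So u_i = 3i^3 - 5i^2 - 4i - 4.
Evaluating at i = 17 gives u_{17} = 13222.

13222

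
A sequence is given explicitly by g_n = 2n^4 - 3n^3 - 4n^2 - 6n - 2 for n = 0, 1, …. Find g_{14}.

g_{14} = 2·14^4 - 3·14^3 - 4·14^2 - 6·14 - 2 = 67730.

67730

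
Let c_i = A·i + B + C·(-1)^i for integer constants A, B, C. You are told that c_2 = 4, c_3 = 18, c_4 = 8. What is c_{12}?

At i = 2, 3, 4: 2A + B + C = 4; 3A + B - C = 18; 4A + B + C = 8.
Subtracting the first from the second: A - 2C = 14.
Subtracting the second from the third: A + 2C = -10.
Solving: C = -6, A = 2, then B = 6.
Hence c_{12} = 2·12 + 6 + (-6)·1 = 24.

24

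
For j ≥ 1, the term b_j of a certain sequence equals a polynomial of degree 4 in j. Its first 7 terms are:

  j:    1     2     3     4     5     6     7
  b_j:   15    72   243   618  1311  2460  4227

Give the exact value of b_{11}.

21555

1st diffs: 57, 171, 375, 693, 1149, 1767.
2nd diffs: 114, 204, 318, 456, 618.
3rd diffs: 90, 114, 138, 162.
4th diffs: 24, 24, 24 (constant).
So b_j = j^4 + 5j^3 + 2j^2 + j + 6.
Evaluating at j = 11 gives b_{11} = 21555.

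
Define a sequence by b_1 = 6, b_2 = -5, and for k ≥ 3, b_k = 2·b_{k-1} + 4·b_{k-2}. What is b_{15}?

Iterate the recurrence:
b_3 = 14;  b_4 = 8;  b_5 = 72;  …;  b_{12} = 220160;  b_{13} = 712704;  b_{14} = 2306048;  b_{15} = 7462912.

7462912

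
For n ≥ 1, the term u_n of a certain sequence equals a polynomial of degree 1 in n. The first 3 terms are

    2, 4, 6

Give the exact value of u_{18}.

1st diffs: 2, 2 (constant).
So u_n = 2n.
Evaluating at n = 18 gives u_{18} = 36.

36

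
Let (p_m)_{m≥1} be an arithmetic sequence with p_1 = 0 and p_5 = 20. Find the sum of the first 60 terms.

8850

Common difference d = (20 - 0) / (5 - 1) = 5.
p_m = 0 + (m - 1)·5.
p_{60} = 295; S = 60·(0 + 295)/2 = 8850.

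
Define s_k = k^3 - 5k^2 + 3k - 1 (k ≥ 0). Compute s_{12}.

s_{12} = 1·12^3 - 5·12^2 + 3·12 - 1 = 1043.

1043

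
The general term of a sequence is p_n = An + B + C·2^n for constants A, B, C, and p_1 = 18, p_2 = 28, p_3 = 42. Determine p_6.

172

At n = 1, 2, 3: A + B + 2C = 18; 2A + B + 4C = 28; 3A + B + 8C = 42.
Subtracting the first from the second: A + 2C = 10.
Subtracting the second from the third: A + 4C = 14.
Solving: C = 2, A = 6, then B = 8.
So p_n = 6·n + 8 + 2·2^n; at n=6 this is 172.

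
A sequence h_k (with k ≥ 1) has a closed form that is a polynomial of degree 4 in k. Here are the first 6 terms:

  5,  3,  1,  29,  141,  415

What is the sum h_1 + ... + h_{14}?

77966

1st diffs: -2, -2, 28, 112, 274.
2nd diffs: 0, 30, 84, 162.
3rd diffs: 30, 54, 78.
4th diffs: 24, 24 (constant).
So h_k = k^4 - 5k^3 + 5k^2 + 3k + 1.
Continuing: …, 953, 1881, 3349, 5531, …, h_{14} = 25719.
Summing k = 1..14 (14 terms) gives 77966.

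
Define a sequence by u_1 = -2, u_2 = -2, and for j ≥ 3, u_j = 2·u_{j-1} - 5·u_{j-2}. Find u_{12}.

Compute successive terms:
u_3 = 6, u_4 = 22, u_5 = 14, u_6 = -82, u_7 = -234, u_8 = -58, u_9 = 1054, u_{10} = 2398, u_{11} = -474, u_{12} = -12938.

-12938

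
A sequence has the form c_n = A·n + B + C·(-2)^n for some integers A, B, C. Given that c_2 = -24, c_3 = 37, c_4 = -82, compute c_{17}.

At n = 2, 3, 4: 2A + B + 4C = -24; 3A + B - 8C = 37; 4A + B + 16C = -82.
Subtracting the first from the second: A - 12C = 61.
Subtracting the second from the third: A + 24C = -119.
Solving: C = -5, A = 1, then B = -6.
Therefore c_{17} = 17 + (-6) + (-5)·(-131072) = 655371.

655371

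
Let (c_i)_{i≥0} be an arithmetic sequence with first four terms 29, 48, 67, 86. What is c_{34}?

Common difference d = 19.
c_i = 29 + (i - 0)·19.
c_{34} = 29 + 34·19 = 675.

675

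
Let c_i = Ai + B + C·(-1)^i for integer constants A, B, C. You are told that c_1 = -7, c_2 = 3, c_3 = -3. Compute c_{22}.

43

Write the equations: A + B - C = -7; 2A + B + C = 3; 3A + B - C = -3.
Subtracting the first from the second: A + 2C = 10.
Subtracting the second from the third: A - 2C = -6.
Solving: C = 4, A = 2, then B = -5.
Therefore c_{22} = 44 + (-5) + 4·1 = 43.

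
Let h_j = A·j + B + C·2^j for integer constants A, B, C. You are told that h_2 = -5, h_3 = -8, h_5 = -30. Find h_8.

The three given values yield: 2A + B + 4C = -5; 3A + B + 8C = -8; 5A + B + 32C = -30.
Subtracting the first from the second: A + 4C = -3.
Subtracting the second from the third: 2A + 24C = -22.
Solving: C = -1, A = 1, then B = -3.
Hence h_8 = 1·8 + (-3) + (-1)·256 = -251.

-251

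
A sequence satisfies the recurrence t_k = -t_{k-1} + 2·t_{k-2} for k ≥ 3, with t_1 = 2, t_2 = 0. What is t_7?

44

Step forward from the initial values:
t_3 = 4; t_4 = -4; t_5 = 12; t_6 = -20; t_7 = 44.
(Characteristic roots are 1 and -2.)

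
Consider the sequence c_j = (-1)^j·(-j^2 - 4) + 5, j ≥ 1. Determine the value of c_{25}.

(-1)^25 = -1; -j^2 - 4 at j=25 is -629; so c_{25} = 634.

634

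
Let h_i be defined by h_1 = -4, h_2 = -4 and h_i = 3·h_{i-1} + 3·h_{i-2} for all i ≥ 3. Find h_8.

Step forward from the initial values:
h_3 = -24;  h_4 = -84;  h_5 = -324;  h_6 = -1224;  h_7 = -4644;  h_8 = -17604.

-17604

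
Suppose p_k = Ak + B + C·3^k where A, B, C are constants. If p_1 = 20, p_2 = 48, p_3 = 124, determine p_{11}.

708636

The three given values yield: A + B + 3C = 20; 2A + B + 9C = 48; 3A + B + 27C = 124.
Subtracting the first from the second: A + 6C = 28.
Subtracting the second from the third: A + 18C = 76.
Solving: C = 4, A = 4, then B = 4.
Therefore p_{11} = 44 + 4 + 4·177147 = 708636.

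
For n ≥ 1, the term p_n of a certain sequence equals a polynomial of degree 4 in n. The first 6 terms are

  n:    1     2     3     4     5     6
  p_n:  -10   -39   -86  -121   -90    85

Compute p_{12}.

11551

1st diffs: -29, -47, -35, 31, 175.
2nd diffs: -18, 12, 66, 144.
3rd diffs: 30, 54, 78.
4th diffs: 24, 24 (constant).
Newton forward-difference form: p_n = -10 + (-29)·C(n-1,1) + (-18)·C(n-1,2) + 30·C(n-1,3) + 24·C(n-1,4).
At n = 12: n-1 = 11, so p_{12} = -10 - 319 - 990 + 4950 + 7920 = 11551.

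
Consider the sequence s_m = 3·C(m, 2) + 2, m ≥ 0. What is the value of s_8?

C(8, 2) = 28, so s_8 = 86.

86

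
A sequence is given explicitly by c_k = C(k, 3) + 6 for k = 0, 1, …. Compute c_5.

16

C(5, 3) = 10, so c_5 = 16.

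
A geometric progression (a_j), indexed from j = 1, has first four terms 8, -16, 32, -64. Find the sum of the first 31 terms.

Common ratio r = -2.
a_j = 8·(-2)^(j-1).
S = 8·((-2)^31 - 1)/(-2 - 1) = 8·(-2147483648 - 1)/(-3) = 5726623064.

5726623064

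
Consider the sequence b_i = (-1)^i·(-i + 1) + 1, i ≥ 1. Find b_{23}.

23

(-1)^23 = -1; -i + 1 at i=23 is -22; so b_{23} = 23.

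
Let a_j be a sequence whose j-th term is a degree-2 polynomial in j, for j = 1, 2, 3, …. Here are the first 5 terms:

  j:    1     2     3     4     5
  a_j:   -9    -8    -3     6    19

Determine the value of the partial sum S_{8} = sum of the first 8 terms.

180

1st diffs: 1, 5, 9, 13.
2nd diffs: 4, 4, 4 (constant).
Newton forward-difference form: a_j = -9 + 1·C(j-1,1) + 4·C(j-1,2).
Continuing: 36, 57, 82.
Summing j = 1..8 (8 terms) gives 180.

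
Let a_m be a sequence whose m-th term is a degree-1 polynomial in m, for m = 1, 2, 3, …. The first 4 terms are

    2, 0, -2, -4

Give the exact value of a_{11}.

1st diffs: -2, -2, -2 (constant).
So a_m = -2m + 4.
Evaluating at m = 11 gives a_{11} = -18.

-18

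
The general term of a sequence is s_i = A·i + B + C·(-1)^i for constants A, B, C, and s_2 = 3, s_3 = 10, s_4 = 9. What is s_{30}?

87

Write the equations: 2A + B + C = 3; 3A + B - C = 10; 4A + B + C = 9.
Subtracting the first from the second: A - 2C = 7.
Subtracting the second from the third: A + 2C = -1.
Solving: C = -2, A = 3, then B = -1.
So s_i = 3·i + (-1) + (-2)·(-1)^i; at i=30 this is 87.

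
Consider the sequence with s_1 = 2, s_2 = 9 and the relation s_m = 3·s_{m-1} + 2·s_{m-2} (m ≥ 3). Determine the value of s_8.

Compute successive terms:
s_3 = 31;  s_4 = 111;  s_5 = 395;  s_6 = 1407;  s_7 = 5011;  s_8 = 17847.

17847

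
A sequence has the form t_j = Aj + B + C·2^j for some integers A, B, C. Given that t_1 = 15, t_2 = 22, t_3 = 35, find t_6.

206

Plug in j = 1, 2, 3: A + B + 2C = 15; 2A + B + 4C = 22; 3A + B + 8C = 35.
Subtracting the first from the second: A + 2C = 7.
Subtracting the second from the third: A + 4C = 13.
Solving: C = 3, A = 1, then B = 8.
So t_j = 1·j + 8 + 3·2^j; at j=6 this is 206.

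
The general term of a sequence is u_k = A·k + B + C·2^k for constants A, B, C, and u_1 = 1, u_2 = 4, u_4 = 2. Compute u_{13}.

The three given values yield: A + B + 2C = 1; 2A + B + 4C = 4; 4A + B + 16C = 2.
Subtracting the first from the second: A + 2C = 3.
Subtracting the second from the third: 2A + 12C = -2.
Solving: C = -1, A = 5, then B = -2.
So u_k = 5·k + (-2) + (-1)·2^k; at k=13 this is -8129.

-8129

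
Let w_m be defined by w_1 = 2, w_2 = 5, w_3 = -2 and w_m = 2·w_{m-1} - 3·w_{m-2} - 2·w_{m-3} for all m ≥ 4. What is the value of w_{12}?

Applying the relation repeatedly:
w_4 = -23;  w_5 = -50;  w_6 = -27;  w_7 = 142;  w_8 = 465;  w_9 = 558;  w_{10} = -563;  w_{11} = -3730;  w_{12} = -6887.

-6887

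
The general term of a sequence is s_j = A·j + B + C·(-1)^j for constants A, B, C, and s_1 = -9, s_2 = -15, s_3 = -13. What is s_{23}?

At j = 1, 2, 3: A + B - C = -9; 2A + B + C = -15; 3A + B - C = -13.
Subtracting the first from the second: A + 2C = -6.
Subtracting the second from the third: A - 2C = 2.
Solving: C = -2, A = -2, then B = -9.
Therefore s_{23} = -46 + (-9) + (-2)·(-1) = -53.

-53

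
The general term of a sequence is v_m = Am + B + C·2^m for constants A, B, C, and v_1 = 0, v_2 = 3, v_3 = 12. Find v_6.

At m = 1, 2, 3: A + B + 2C = 0; 2A + B + 4C = 3; 3A + B + 8C = 12.
Subtracting the first from the second: A + 2C = 3.
Subtracting the second from the third: A + 4C = 9.
Solving: C = 3, A = -3, then B = -3.
Hence v_6 = -3·6 + (-3) + 3·64 = 171.

171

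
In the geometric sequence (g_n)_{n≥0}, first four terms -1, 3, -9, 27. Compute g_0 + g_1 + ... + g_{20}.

Common ratio r = -3.
g_n = (-1)·(-3)^(n-0).
S = (-1)·((-3)^21 - 1)/(-3 - 1) = (-1)·(-10460353203 - 1)/(-4) = -2615088301.

-2615088301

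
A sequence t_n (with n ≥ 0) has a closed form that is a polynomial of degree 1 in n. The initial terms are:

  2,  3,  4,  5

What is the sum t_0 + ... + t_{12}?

1st diffs: 1, 1, 1 (constant).
So t_n = n + 2.
Continuing: …, 6, 7, 8, 9, …, t_{12} = 14.
Summing n = 0..12 (13 terms) gives 104.

104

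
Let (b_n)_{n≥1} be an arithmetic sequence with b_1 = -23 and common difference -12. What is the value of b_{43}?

b_n = -23 + (n - 1)·(-12).
b_{43} = -23 + 42·(-12) = -527.

-527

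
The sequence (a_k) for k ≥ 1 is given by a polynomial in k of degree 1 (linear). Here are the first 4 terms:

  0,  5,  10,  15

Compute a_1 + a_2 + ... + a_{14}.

455

1st diffs: 5, 5, 5 (constant).
So a_k = 5k - 5.
Continuing: …, 20, 25, 30, 35, …, a_{14} = 65.
Summing k = 1..14 (14 terms) gives 455.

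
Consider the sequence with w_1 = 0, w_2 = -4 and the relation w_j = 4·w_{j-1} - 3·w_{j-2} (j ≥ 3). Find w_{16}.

-28697812

Applying the relation repeatedly:
w_3 = -16;  w_4 = -52;  w_5 = -160;  …;  w_{13} = -1062880;  w_{14} = -3188644;  w_{15} = -9565936;  w_{16} = -28697812.
(Characteristic roots are 3 and 1.)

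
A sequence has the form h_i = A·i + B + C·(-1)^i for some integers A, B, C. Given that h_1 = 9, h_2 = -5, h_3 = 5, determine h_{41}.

At i = 1, 2, 3: A + B - C = 9; 2A + B + C = -5; 3A + B - C = 5.
Subtracting the first from the second: A + 2C = -14.
Subtracting the second from the third: A - 2C = 10.
Solving: C = -6, A = -2, then B = 5.
Therefore h_{41} = -82 + 5 + (-6)·(-1) = -71.

-71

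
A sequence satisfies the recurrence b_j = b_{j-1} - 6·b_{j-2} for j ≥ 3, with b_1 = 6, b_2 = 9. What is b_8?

-3321

Step forward from the initial values:
b_3 = -27;  b_4 = -81;  b_5 = 81;  b_6 = 567;  b_7 = 81;  b_8 = -3321.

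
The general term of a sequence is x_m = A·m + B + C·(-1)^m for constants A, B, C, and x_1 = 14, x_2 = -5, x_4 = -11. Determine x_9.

Plug in m = 1, 2, 4: A + B - C = 14; 2A + B + C = -5; 4A + B + C = -11.
Subtracting the first from the second: A + 2C = -19.
Subtracting the second from the third: 2A = -6.
Solving: C = -8, A = -3, then B = 9.
Therefore x_9 = -27 + 9 + (-8)·(-1) = -10.

-10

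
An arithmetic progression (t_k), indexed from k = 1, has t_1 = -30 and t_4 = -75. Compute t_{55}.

-840

Common difference d = (-75 - (-30)) / (4 - 1) = -15.
t_k = -30 + (k - 1)·(-15).
t_{55} = -30 + 54·(-15) = -840.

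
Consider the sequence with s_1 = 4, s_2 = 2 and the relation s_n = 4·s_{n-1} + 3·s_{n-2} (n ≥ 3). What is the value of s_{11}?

4056308

Step forward from the initial values:
s_3 = 20;  s_4 = 86;  s_5 = 404;  s_6 = 1874;  s_7 = 8708;  s_8 = 40454;  s_9 = 187940;  s_{10} = 873122;  s_{11} = 4056308.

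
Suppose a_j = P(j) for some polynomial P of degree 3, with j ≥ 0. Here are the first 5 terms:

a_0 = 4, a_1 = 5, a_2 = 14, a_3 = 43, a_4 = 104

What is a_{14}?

5114

1st diffs: 1, 9, 29, 61.
2nd diffs: 8, 20, 32.
3rd diffs: 12, 12 (constant).
Newton forward-difference form: a_j = 4 + 1·C(j,1) + 8·C(j,2) + 12·C(j,3).
At j = 14: j = 14, so a_{14} = 4 + 14 + 728 + 4368 = 5114.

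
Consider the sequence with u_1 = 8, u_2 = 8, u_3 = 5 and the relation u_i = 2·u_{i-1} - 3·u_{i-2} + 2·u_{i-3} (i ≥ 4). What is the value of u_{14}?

Compute successive terms:
u_4 = 2  u_5 = 5  u_6 = 14  …  u_{11} = 41  u_{12} = 74  u_{13} = 5  u_{14} = -130.

-130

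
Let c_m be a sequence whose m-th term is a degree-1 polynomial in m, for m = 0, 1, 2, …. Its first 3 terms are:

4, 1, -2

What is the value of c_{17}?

1st diffs: -3, -3 (constant).
So c_m = -3m + 4.
Evaluating at m = 17 gives c_{17} = -47.

-47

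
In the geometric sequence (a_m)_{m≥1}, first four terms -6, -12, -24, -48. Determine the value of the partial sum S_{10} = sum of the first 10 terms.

-6138

Common ratio r = 2.
a_m = (-6)·2^(m-1).
S = (-6)·(2^10 - 1)/(2 - 1) = (-6)·(1024 - 1)/(1) = -6138.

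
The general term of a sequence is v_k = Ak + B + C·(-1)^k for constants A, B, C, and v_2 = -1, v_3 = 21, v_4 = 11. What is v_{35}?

At k = 2, 3, 4: 2A + B + C = -1; 3A + B - C = 21; 4A + B + C = 11.
Subtracting the first from the second: A - 2C = 22.
Subtracting the second from the third: A + 2C = -10.
Solving: C = -8, A = 6, then B = -5.
So v_k = 6·k + (-5) + (-8)·(-1)^k; at k=35 this is 213.

213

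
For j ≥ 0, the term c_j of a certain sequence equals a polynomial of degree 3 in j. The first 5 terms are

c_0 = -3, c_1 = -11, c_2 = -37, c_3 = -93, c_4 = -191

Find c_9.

-1731

1st diffs: -8, -26, -56, -98.
2nd diffs: -18, -30, -42.
3rd diffs: -12, -12 (constant).
Newton forward-difference form: c_j = -3 + (-8)·C(j,1) + (-18)·C(j,2) + (-12)·C(j,3).
At j = 9: j = 9, so c_9 = -3 - 72 - 648 - 1008 = -1731.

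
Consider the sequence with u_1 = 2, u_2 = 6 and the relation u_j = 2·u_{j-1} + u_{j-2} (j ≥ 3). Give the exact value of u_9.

2786

Applying the relation repeatedly:
u_3 = 14  u_4 = 34  u_5 = 82  u_6 = 198  u_7 = 478  u_8 = 1154  u_9 = 2786.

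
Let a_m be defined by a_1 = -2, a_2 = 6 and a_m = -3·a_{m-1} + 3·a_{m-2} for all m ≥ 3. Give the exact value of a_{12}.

3849120

Compute successive terms:
a_3 = -24  a_4 = 90  a_5 = -342  a_6 = 1296  a_7 = -4914  a_8 = 18630  a_9 = -70632  a_{10} = 267786  a_{11} = -1015254  a_{12} = 3849120.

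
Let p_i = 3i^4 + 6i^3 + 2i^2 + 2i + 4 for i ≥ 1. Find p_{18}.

350608

p_{18} = 3·18^4 + 6·18^3 + 2·18^2 + 2·18 + 4 = 350608.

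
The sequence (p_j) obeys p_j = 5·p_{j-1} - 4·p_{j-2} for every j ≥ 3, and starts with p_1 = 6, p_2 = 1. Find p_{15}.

Iterate the recurrence:
p_3 = -19;  p_4 = -99;  p_5 = -419;  …;  p_{12} = -6990499;  p_{13} = -27962019;  p_{14} = -111848099;  p_{15} = -447392419.
(Characteristic roots are 4 and 1.)

-447392419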